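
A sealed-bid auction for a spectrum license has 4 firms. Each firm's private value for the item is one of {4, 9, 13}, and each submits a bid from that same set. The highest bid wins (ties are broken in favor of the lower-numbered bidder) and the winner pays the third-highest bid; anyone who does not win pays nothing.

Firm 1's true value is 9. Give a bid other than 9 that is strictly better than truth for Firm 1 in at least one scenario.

Suppose Firm 2 bids 4, Firm 3 bids 4 and Firm 4 bids 13.
Bid 9: loses, pays 0, utility 0.
Bid 13: wins, pays 4, utility 9 - 4 = 5.
So bidding 13 beats truth here (5 > 0).

13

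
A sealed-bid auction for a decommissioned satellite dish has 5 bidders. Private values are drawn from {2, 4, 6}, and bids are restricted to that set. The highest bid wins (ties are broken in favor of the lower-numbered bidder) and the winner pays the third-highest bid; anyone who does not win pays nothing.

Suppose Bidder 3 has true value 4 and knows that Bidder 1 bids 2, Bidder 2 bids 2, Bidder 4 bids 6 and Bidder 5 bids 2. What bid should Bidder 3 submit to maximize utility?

Bid 2: loses, pays 0, utility 0.
Bid 4: loses, pays 0, utility 0.
Bid 6: wins, pays 2, utility 4 - 2 = 2.
The best choice is 6 with utility 2.

6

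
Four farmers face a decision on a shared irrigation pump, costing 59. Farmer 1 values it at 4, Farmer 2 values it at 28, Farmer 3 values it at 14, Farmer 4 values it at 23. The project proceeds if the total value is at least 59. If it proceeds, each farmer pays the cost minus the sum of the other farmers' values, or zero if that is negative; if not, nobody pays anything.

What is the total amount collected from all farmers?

Total value 69 ≥ cost 59, so it is built.
Farmer 1: others sum to 65; max(0, 59 - 65) = 0.
Farmer 2: others sum to 41; max(0, 59 - 41) = 18.
Farmer 3: others sum to 55; max(0, 59 - 55) = 4.
Farmer 4: others sum to 46; max(0, 59 - 46) = 13.
Total collected = 0 + 18 + 4 + 13 = 35.

35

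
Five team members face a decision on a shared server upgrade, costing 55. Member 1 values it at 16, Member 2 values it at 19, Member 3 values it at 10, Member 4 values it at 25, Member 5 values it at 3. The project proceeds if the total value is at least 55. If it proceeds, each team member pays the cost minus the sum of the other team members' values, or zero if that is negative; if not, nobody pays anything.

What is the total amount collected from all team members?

8

Total value 73 ≥ cost 55, so it is built.
Member 1: others sum to 57; max(0, 55 - 57) = 0.
Member 2: others sum to 54; max(0, 55 - 54) = 1.
Member 3: others sum to 63; max(0, 55 - 63) = 0.
Member 4: others sum to 48; max(0, 55 - 48) = 7.
Member 5: others sum to 70; max(0, 55 - 70) = 0.
Total collected = 0 + 1 + 0 + 7 + 0 = 8.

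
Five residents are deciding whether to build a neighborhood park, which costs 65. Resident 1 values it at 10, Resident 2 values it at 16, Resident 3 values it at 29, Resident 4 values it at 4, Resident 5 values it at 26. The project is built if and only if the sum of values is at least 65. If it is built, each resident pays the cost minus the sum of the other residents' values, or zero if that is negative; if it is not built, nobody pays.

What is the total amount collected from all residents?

Total value 85 ≥ cost 65, so it is built.
Resident 1: others sum to 75; max(0, 65 - 75) = 0.
Resident 2: others sum to 69; max(0, 65 - 69) = 0.
Resident 3: others sum to 56; max(0, 65 - 56) = 9.
Resident 4: others sum to 81; max(0, 65 - 81) = 0.
Resident 5: others sum to 59; max(0, 65 - 59) = 6.
Total collected = 0 + 0 + 9 + 0 + 6 = 15.

15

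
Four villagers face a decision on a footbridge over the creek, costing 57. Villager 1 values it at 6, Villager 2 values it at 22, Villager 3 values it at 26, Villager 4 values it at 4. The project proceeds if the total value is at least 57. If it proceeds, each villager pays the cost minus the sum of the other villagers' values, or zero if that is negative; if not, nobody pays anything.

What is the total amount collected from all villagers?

Total value 58 ≥ cost 57, so it is built.
Villager 1: others sum to 52; max(0, 57 - 52) = 5.
Villager 2: others sum to 36; max(0, 57 - 36) = 21.
Villager 3: others sum to 32; max(0, 57 - 32) = 25.
Villager 4: others sum to 54; max(0, 57 - 54) = 3.
Total collected = 5 + 21 + 25 + 3 = 54.

54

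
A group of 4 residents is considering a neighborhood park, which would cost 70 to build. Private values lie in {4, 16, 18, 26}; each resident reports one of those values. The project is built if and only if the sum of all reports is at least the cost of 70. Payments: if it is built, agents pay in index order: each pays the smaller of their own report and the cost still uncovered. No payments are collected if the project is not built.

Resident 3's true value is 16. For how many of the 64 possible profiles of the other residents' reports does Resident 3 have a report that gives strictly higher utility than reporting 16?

7

Others report (16, 26, 26): truth gives 0; report 4 gives 12 > 0. Violating.
Others report (18, 26, 26): truth gives 0; report 4 gives 12 > 0. Violating.
Others report (26, 16, 26): truth gives 0; report 4 gives 12 > 0. Violating.
Others report (26, 18, 26): truth gives 0; report 4 gives 12 > 0. Violating.
Others report (4, 4, 4): truth gives 0; no alternative beats it.
Others report (4, 4, 16): truth gives 0; no alternative beats it.
(Checking all 64 profiles: 7 have a profitable deviation, 57 do not.)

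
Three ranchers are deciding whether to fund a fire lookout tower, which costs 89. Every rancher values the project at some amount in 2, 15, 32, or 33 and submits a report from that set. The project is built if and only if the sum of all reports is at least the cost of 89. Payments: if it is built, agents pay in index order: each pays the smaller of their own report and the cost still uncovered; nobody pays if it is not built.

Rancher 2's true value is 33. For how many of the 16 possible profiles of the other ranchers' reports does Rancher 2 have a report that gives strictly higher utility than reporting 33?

4

Others report (32, 32): truth gives 0; report 32 gives 1 > 0. Violating.
Others report (32, 33): truth gives 0; report 32 gives 1 > 0. Violating.
Others report (33, 32): truth gives 0; report 32 gives 1 > 0. Violating.
Others report (33, 33): truth gives 0; report 32 gives 1 > 0. Violating.
Others report (2, 2): truth gives 0; no alternative beats it.
Others report (2, 15): truth gives 0; no alternative beats it.
(Checking all 16 profiles: 4 have a profitable deviation, 12 do not.)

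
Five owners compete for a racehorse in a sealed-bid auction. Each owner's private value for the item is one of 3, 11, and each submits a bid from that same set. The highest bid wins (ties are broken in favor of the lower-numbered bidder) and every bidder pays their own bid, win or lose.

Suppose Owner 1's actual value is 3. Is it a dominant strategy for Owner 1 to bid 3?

Yes

Check each profile of the others' bids and compare truth against every alternative bid.
Others bid (3, 3, 3, 3): truth gives 0, best alternative gives -8.
Others bid (3, 3, 3, 11): truth gives -3, best alternative gives -8.
Others bid (3, 3, 11, 3): truth gives -3, best alternative gives -8.
Others bid (3, 3, 11, 11): truth gives -3, best alternative gives -8.
Others bid (3, 11, 3, 3): truth gives -3, best alternative gives -8.
Others bid (3, 11, 3, 11): truth gives -3, best alternative gives -8.
(Remaining 10 profiles checked similarly; truth is weakly best in each.)
In every case the truthful bid is at least as good as any alternative, so it is a dominant strategy.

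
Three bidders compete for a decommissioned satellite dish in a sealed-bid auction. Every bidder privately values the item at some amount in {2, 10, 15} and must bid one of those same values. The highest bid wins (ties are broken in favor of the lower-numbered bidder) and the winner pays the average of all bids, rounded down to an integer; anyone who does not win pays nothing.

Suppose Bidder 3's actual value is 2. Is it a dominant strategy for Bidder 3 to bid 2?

Check each profile of the others' bids and compare truth against every alternative bid.
Others bid (2, 2): truth gives 0, best alternative gives -2.
Others bid (2, 10): truth gives 0, best alternative gives 0.
Others bid (2, 15): truth gives 0, best alternative gives 0.
Others bid (10, 2): truth gives 0, best alternative gives 0.
Others bid (10, 10): truth gives 0, best alternative gives 0.
Others bid (10, 15): truth gives 0, best alternative gives 0.
(Remaining 3 profiles checked similarly; truth is weakly best in each.)
In every case the truthful bid is at least as good as any alternative, so it is a dominant strategy.

Yes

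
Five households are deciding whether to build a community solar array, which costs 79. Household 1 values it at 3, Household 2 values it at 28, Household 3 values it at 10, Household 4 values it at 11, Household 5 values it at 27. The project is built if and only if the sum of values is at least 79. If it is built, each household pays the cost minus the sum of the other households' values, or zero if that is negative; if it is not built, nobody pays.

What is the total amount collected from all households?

79

Total value 79 ≥ cost 79, so it is built.
Household 1: others sum to 76; max(0, 79 - 76) = 3.
Household 2: others sum to 51; max(0, 79 - 51) = 28.
Household 3: others sum to 69; max(0, 79 - 69) = 10.
Household 4: others sum to 68; max(0, 79 - 68) = 11.
Household 5: others sum to 52; max(0, 79 - 52) = 27.
Total collected = 3 + 28 + 10 + 11 + 27 = 79.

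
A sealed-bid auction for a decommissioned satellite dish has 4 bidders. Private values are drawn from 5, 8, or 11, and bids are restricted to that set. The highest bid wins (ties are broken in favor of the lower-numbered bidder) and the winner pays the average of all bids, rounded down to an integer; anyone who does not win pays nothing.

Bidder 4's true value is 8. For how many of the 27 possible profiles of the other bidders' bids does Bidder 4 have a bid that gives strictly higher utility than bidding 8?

Others bid (5, 5, 8): truth gives 0; bid 11 gives 1 > 0. Violating.
Others bid (5, 8, 5): truth gives 0; bid 11 gives 1 > 0. Violating.
Others bid (8, 5, 5): truth gives 0; bid 11 gives 1 > 0. Violating.
Others bid (5, 5, 5): truth gives 3; no alternative beats it.
Others bid (5, 5, 11): truth gives 0; no alternative beats it.
(Checking all 27 profiles: 3 have a profitable deviation, 24 do not.)

3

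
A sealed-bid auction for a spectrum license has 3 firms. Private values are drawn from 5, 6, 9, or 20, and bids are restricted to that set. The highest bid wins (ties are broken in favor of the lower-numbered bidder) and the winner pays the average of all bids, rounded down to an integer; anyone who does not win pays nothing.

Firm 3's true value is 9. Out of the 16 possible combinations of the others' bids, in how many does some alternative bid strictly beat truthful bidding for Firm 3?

1

Others bid (5, 5): truth gives 3; bid 6 gives 4 > 3. Violating.
Others bid (5, 6): truth gives 3; no alternative beats it.
Others bid (5, 9): truth gives 0; no alternative beats it.
(Checking all 16 profiles: 1 has a profitable deviation, 15 do not.)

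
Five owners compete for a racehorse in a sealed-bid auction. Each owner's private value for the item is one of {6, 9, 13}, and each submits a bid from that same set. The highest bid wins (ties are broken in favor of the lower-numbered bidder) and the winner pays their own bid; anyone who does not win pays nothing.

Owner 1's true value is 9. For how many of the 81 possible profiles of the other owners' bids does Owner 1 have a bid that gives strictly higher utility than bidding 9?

1

Others bid (6, 6, 6, 6): truth gives 0; bid 6 gives 3 > 0. Violating.
Others bid (6, 6, 6, 9): truth gives 0; no alternative beats it.
Others bid (6, 6, 6, 13): truth gives 0; no alternative beats it.
(Checking all 81 profiles: 1 has a profitable deviation, 80 do not.)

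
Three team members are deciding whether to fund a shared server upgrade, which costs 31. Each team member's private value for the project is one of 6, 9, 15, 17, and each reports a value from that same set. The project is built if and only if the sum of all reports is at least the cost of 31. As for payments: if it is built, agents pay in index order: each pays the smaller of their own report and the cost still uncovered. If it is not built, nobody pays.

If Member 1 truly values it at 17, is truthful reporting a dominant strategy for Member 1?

No

Consider the case where Member 2 reports 6 and Member 3 reports 15.
Truthful report 17: project built, pays 17, utility 17 - 17 = 0.
Report 15 instead: project built, pays 15, utility 17 - 15 = 2.
Since 2 > 0, reporting 15 is strictly better here, so truthful reporting is not dominant.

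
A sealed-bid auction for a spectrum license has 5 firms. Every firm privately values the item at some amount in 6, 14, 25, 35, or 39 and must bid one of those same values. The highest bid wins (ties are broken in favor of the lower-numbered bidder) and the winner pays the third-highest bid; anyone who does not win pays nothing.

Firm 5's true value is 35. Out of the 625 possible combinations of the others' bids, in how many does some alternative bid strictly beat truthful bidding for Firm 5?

Others bid (6, 6, 6, 35): truth gives 0; bid 39 gives 29 > 0. Violating.
Others bid (6, 6, 14, 35): truth gives 0; bid 39 gives 21 > 0. Violating.
Others bid (6, 6, 25, 35): truth gives 0; bid 39 gives 10 > 0. Violating.
Others bid (6, 6, 35, 6): truth gives 0; bid 39 gives 29 > 0. Violating.
Others bid (6, 6, 6, 6): truth gives 29; no alternative beats it.
Others bid (6, 6, 6, 14): truth gives 29; no alternative beats it.
(Checking all 625 profiles: 108 have a profitable deviation, 517 do not.)

108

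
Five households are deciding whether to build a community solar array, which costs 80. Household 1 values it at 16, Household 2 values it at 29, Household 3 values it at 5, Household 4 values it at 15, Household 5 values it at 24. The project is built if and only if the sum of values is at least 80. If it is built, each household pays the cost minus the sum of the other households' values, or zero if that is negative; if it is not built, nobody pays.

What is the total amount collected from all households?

Total value 89 ≥ cost 80, so it is built.
Household 1: others sum to 73; max(0, 80 - 73) = 7.
Household 2: others sum to 60; max(0, 80 - 60) = 20.
Household 3: others sum to 84; max(0, 80 - 84) = 0.
Household 4: others sum to 74; max(0, 80 - 74) = 6.
Household 5: others sum to 65; max(0, 80 - 65) = 15.
Total collected = 7 + 20 + 0 + 6 + 15 = 48.

48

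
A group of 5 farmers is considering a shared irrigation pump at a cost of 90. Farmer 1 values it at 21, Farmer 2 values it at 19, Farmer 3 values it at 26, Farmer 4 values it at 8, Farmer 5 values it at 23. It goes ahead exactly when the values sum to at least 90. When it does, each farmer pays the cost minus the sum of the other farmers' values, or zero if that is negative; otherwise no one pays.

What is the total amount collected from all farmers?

Total value 97 ≥ cost 90, so it is built.
Farmer 1: others sum to 76; max(0, 90 - 76) = 14.
Farmer 2: others sum to 78; max(0, 90 - 78) = 12.
Farmer 3: others sum to 71; max(0, 90 - 71) = 19.
Farmer 4: others sum to 89; max(0, 90 - 89) = 1.
Farmer 5: others sum to 74; max(0, 90 - 74) = 16.
Total collected = 14 + 12 + 19 + 1 + 16 = 62.

62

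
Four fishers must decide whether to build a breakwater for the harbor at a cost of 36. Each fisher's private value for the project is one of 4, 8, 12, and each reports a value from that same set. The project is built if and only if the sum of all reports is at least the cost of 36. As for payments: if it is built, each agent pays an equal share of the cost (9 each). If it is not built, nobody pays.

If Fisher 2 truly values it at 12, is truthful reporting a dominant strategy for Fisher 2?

Yes

Check each profile of the others' reports and compare truth against every alternative report.
Others report (4, 8, 12): truth gives 3, best alternative gives 0.
Others report (4, 12, 8): truth gives 3, best alternative gives 0.
Others report (8, 4, 12): truth gives 3, best alternative gives 0.
Others report (8, 8, 8): truth gives 3, best alternative gives 0.
Others report (8, 12, 4): truth gives 3, best alternative gives 0.
Others report (12, 4, 8): truth gives 3, best alternative gives 0.
(Remaining 21 profiles checked similarly; truth is weakly best in each.)
In every case the truthful report is at least as good as any alternative, so it is a dominant strategy.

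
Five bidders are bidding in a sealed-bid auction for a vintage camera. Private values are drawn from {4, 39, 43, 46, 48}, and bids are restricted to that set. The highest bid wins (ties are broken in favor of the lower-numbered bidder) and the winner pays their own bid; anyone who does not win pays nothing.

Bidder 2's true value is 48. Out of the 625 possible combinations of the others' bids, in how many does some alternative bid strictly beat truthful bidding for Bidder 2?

192

Others bid (4, 4, 4, 4): truth gives 0; bid 39 gives 9 > 0. Violating.
Others bid (4, 4, 4, 39): truth gives 0; bid 39 gives 9 > 0. Violating.
Others bid (4, 4, 4, 43): truth gives 0; bid 43 gives 5 > 0. Violating.
Others bid (4, 4, 4, 46): truth gives 0; bid 46 gives 2 > 0. Violating.
Others bid (4, 4, 4, 48): truth gives 0; no alternative beats it.
Others bid (4, 4, 39, 48): truth gives 0; no alternative beats it.
(Checking all 625 profiles: 192 have a profitable deviation, 433 do not.)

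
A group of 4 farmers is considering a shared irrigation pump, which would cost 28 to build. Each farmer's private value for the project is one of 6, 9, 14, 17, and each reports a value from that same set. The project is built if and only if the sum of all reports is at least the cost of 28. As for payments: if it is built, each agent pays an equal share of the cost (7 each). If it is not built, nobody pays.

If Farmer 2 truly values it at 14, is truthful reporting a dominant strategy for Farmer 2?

Check each profile of the others' reports and compare truth against every alternative report.
Others report (6, 6, 6): truth gives 7, best alternative gives 7.
Others report (6, 6, 9): truth gives 7, best alternative gives 7.
Others report (6, 6, 14): truth gives 7, best alternative gives 7.
Others report (6, 6, 17): truth gives 7, best alternative gives 7.
Others report (6, 9, 6): truth gives 7, best alternative gives 7.
Others report (6, 9, 9): truth gives 7, best alternative gives 7.
(Remaining 58 profiles checked similarly; truth is weakly best in each.)
In every case the truthful report is at least as good as any alternative, so it is a dominant strategy.

Yes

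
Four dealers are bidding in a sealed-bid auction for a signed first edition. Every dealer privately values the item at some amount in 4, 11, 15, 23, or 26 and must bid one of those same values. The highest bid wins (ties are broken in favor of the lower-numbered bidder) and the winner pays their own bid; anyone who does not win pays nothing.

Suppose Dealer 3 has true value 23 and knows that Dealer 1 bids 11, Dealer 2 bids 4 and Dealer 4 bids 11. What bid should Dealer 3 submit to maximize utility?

15

Bid 4: loses, pays 0, utility 0.
Bid 11: loses, pays 0, utility 0.
Bid 15: wins, pays 15, utility 23 - 15 = 8.
Bid 23: wins, pays 23, utility 23 - 23 = 0.
Bid 26: wins, pays 26, utility 23 - 26 = -3.
The best choice is 15 with utility 8.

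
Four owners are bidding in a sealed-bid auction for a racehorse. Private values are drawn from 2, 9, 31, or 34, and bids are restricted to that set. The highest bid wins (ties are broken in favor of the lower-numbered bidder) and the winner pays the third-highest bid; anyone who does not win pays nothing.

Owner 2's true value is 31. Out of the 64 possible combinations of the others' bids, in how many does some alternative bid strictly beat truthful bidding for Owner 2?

Others bid (2, 2, 34): truth gives 0; bid 34 gives 29 > 0. Violating.
Others bid (2, 9, 34): truth gives 0; bid 34 gives 22 > 0. Violating.
Others bid (2, 34, 2): truth gives 0; bid 34 gives 29 > 0. Violating.
Others bid (2, 34, 9): truth gives 0; bid 34 gives 22 > 0. Violating.
Others bid (2, 2, 2): truth gives 29; no alternative beats it.
Others bid (2, 2, 9): truth gives 29; no alternative beats it.
(Checking all 64 profiles: 12 have a profitable deviation, 52 do not.)

12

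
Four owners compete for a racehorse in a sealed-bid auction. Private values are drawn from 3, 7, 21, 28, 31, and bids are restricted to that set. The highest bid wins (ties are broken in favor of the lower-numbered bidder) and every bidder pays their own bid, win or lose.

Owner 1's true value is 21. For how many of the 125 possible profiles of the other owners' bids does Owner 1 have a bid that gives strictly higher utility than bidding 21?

Others bid (3, 3, 3): truth gives 0; bid 3 gives 18 > 0. Violating.
Others bid (3, 3, 7): truth gives 0; bid 7 gives 14 > 0. Violating.
Others bid (3, 3, 28): truth gives -21; bid 3 gives -3 > -21. Violating.
Others bid (3, 3, 31): truth gives -21; bid 3 gives -3 > -21. Violating.
Others bid (3, 3, 21): truth gives 0; no alternative beats it.
Others bid (3, 7, 21): truth gives 0; no alternative beats it.
(Checking all 125 profiles: 106 have a profitable deviation, 19 do not.)

106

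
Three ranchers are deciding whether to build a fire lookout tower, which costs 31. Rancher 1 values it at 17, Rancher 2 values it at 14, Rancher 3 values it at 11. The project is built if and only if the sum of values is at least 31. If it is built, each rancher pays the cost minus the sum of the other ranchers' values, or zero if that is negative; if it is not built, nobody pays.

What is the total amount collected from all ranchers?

Total value 42 ≥ cost 31, so it is built.
Rancher 1: others sum to 25; max(0, 31 - 25) = 6.
Rancher 2: others sum to 28; max(0, 31 - 28) = 3.
Rancher 3: others sum to 31; max(0, 31 - 31) = 0.
Total collected = 6 + 3 + 0 = 9.

9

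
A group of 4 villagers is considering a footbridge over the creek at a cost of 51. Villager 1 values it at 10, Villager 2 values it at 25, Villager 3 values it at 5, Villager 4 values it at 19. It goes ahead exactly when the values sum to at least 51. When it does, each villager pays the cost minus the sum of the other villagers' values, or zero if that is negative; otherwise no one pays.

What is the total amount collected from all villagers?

30

Total value 59 ≥ cost 51, so it is built.
Villager 1: others sum to 49; max(0, 51 - 49) = 2.
Villager 2: others sum to 34; max(0, 51 - 34) = 17.
Villager 3: others sum to 54; max(0, 51 - 54) = 0.
Villager 4: others sum to 40; max(0, 51 - 40) = 11.
Total collected = 2 + 17 + 0 + 11 = 30.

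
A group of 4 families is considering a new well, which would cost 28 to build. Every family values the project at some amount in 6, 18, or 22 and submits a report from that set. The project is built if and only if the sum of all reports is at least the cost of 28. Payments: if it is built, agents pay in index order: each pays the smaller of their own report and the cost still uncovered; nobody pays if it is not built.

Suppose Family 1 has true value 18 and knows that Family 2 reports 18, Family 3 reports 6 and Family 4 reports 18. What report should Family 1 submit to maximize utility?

6

Report 6: project built, pays 6, utility 18 - 6 = 12.
Report 18: project built, pays 18, utility 18 - 18 = 0.
Report 22: project built, pays 22, utility 18 - 22 = -4.
The best choice is 6 with utility 12.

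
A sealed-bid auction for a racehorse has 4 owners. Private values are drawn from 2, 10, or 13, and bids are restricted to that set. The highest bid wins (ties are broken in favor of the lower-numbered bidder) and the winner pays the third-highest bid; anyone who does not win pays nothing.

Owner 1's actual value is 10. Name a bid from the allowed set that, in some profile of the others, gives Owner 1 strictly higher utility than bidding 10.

Suppose Owner 2 bids 2, Owner 3 bids 2 and Owner 4 bids 13.
Bid 10: loses, pays 0, utility 0.
Bid 13: wins, pays 2, utility 10 - 2 = 8.
So bidding 13 beats truth here (8 > 0).

13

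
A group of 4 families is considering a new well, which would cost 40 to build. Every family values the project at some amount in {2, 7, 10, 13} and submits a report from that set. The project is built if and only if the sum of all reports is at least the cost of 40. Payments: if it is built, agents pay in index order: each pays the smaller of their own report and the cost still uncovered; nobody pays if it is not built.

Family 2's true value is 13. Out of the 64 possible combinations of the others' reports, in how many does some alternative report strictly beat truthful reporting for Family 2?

Others report (7, 10, 13): truth gives 0; report 10 gives 3 > 0. Violating.
Others report (7, 13, 10): truth gives 0; report 10 gives 3 > 0. Violating.
Others report (7, 13, 13): truth gives 0; report 7 gives 6 > 0. Violating.
Others report (10, 7, 13): truth gives 0; report 10 gives 3 > 0. Violating.
Others report (2, 2, 2): truth gives 0; no alternative beats it.
Others report (2, 2, 7): truth gives 0; no alternative beats it.
(Checking all 64 profiles: 17 have a profitable deviation, 47 do not.)

17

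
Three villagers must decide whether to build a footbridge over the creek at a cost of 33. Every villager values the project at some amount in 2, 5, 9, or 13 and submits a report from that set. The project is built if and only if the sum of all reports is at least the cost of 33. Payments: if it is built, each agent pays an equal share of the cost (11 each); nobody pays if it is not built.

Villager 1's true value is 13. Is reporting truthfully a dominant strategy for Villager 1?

Yes

Check each profile of the others' reports and compare truth against every alternative report.
Others report (9, 13): truth gives 2, best alternative gives 0.
Others report (13, 9): truth gives 2, best alternative gives 0.
Others report (13, 13): truth gives 2, best alternative gives 2.
Others report (2, 2): truth gives 0, best alternative gives 0.
Others report (2, 5): truth gives 0, best alternative gives 0.
Others report (2, 9): truth gives 0, best alternative gives 0.
(Remaining 10 profiles checked similarly; truth is weakly best in each.)
In every case the truthful report is at least as good as any alternative, so it is a dominant strategy.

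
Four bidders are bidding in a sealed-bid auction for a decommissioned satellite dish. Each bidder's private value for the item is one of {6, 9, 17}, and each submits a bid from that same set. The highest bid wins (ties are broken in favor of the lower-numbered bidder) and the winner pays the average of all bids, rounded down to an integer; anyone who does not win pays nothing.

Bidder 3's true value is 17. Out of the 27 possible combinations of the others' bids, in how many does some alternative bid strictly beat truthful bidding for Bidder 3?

Others bid (6, 6, 6): truth gives 9; bid 9 gives 11 > 9. Violating.
Others bid (6, 6, 9): truth gives 8; bid 9 gives 10 > 8. Violating.
Others bid (6, 6, 17): truth gives 6; no alternative beats it.
Others bid (6, 9, 6): truth gives 8; no alternative beats it.
(Checking all 27 profiles: 2 have a profitable deviation, 25 do not.)

2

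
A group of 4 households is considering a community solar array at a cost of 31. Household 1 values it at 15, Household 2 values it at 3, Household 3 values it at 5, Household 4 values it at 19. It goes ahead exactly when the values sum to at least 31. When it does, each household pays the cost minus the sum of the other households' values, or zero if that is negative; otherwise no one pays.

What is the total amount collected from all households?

12

Total value 42 ≥ cost 31, so it is built.
Household 1: others sum to 27; max(0, 31 - 27) = 4.
Household 2: others sum to 39; max(0, 31 - 39) = 0.
Household 3: others sum to 37; max(0, 31 - 37) = 0.
Household 4: others sum to 23; max(0, 31 - 23) = 8.
Total collected = 4 + 0 + 0 + 8 = 12.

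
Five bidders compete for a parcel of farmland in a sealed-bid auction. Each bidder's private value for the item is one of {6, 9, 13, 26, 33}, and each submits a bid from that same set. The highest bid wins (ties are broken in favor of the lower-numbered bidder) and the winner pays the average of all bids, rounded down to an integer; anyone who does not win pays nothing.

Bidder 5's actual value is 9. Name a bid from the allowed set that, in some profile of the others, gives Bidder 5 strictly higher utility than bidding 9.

13

Suppose Bidder 1 bids 6, Bidder 2 bids 6, Bidder 3 bids 6 and Bidder 4 bids 9.
Bid 9: loses, pays 0, utility 0.
Bid 13: wins, pays 8, utility 9 - 8 = 1.
So bidding 13 beats truth here (1 > 0).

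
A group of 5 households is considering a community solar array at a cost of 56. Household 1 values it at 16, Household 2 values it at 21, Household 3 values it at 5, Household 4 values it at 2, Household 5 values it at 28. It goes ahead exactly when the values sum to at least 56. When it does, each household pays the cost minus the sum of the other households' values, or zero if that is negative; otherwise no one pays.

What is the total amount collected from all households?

Total value 72 ≥ cost 56, so it is built.
Household 1: others sum to 56; max(0, 56 - 56) = 0.
Household 2: others sum to 51; max(0, 56 - 51) = 5.
Household 3: others sum to 67; max(0, 56 - 67) = 0.
Household 4: others sum to 70; max(0, 56 - 70) = 0.
Household 5: others sum to 44; max(0, 56 - 44) = 12.
Total collected = 0 + 5 + 0 + 0 + 12 = 17.

17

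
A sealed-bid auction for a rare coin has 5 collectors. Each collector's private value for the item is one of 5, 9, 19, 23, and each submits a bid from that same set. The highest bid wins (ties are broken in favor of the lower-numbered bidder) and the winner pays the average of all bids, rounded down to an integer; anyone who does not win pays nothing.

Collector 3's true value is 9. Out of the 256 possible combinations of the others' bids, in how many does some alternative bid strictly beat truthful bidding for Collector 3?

2

Others bid (5, 9, 5, 5): truth gives 0; bid 19 gives 1 > 0. Violating.
Others bid (9, 5, 5, 5): truth gives 0; bid 19 gives 1 > 0. Violating.
Others bid (5, 5, 5, 5): truth gives 4; no alternative beats it.
Others bid (5, 5, 5, 9): truth gives 3; no alternative beats it.
(Checking all 256 profiles: 2 have a profitable deviation, 254 do not.)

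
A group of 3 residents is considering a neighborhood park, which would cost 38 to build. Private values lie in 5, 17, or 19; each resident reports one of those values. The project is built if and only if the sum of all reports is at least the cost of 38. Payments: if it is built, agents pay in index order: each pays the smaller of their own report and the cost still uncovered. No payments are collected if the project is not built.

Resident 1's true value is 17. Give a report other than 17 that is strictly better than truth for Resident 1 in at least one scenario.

Suppose Resident 2 reports 17 and Resident 3 reports 17.
Report 17: project built, pays 17, utility 17 - 17 = 0.
Report 5: project built, pays 5, utility 17 - 5 = 12.
So reporting 5 beats truth here (12 > 0).

5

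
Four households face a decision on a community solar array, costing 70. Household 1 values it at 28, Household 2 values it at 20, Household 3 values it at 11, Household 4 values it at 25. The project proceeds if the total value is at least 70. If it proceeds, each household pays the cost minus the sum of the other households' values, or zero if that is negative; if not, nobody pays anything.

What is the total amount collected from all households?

Total value 84 ≥ cost 70, so it is built.
Household 1: others sum to 56; max(0, 70 - 56) = 14.
Household 2: others sum to 64; max(0, 70 - 64) = 6.
Household 3: others sum to 73; max(0, 70 - 73) = 0.
Household 4: others sum to 59; max(0, 70 - 59) = 11.
Total collected = 14 + 6 + 0 + 11 = 31.

31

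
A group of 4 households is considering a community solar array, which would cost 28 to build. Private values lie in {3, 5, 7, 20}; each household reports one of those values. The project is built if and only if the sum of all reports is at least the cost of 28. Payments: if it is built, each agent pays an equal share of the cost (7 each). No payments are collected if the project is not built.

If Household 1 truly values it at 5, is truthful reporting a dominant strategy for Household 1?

Check each profile of the others' reports and compare truth against every alternative report.
Others report (3, 3, 20): truth gives -2, best alternative gives -2.
Others report (3, 5, 20): truth gives -2, best alternative gives -2.
Others report (3, 7, 20): truth gives -2, best alternative gives -2.
Others report (3, 20, 3): truth gives -2, best alternative gives -2.
Others report (3, 20, 5): truth gives -2, best alternative gives -2.
Others report (3, 20, 7): truth gives -2, best alternative gives -2.
(Remaining 58 profiles checked similarly; truth is weakly best in each.)
In every case the truthful report is at least as good as any alternative, so it is a dominant strategy.

Yes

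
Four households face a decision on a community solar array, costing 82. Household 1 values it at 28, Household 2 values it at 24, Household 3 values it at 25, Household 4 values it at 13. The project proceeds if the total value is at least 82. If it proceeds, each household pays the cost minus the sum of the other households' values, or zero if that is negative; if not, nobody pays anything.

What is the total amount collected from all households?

Total value 90 ≥ cost 82, so it is built.
Household 1: others sum to 62; max(0, 82 - 62) = 20.
Household 2: others sum to 66; max(0, 82 - 66) = 16.
Household 3: others sum to 65; max(0, 82 - 65) = 17.
Household 4: others sum to 77; max(0, 82 - 77) = 5.
Total collected = 20 + 16 + 17 + 5 = 58.

58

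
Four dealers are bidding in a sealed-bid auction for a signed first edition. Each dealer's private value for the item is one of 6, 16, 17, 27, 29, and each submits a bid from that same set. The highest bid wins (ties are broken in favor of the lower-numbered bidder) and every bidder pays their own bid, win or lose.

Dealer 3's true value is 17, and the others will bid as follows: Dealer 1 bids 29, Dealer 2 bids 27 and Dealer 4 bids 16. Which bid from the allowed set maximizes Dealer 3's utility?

6

Bid 6: loses but pays 6, utility -6.
Bid 16: loses but pays 16, utility -16.
Bid 17: loses but pays 17, utility -17.
Bid 27: loses but pays 27, utility -27.
Bid 29: loses but pays 29, utility -29.
The best choice is 6 with utility -6.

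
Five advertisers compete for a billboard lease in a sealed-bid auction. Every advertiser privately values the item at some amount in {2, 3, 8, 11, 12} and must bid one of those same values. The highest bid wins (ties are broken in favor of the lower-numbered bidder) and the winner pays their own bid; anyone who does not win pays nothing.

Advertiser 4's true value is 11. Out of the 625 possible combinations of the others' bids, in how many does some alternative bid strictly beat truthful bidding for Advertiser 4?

24

Others bid (2, 2, 2, 2): truth gives 0; bid 3 gives 8 > 0. Violating.
Others bid (2, 2, 2, 3): truth gives 0; bid 3 gives 8 > 0. Violating.
Others bid (2, 2, 2, 8): truth gives 0; bid 8 gives 3 > 0. Violating.
Others bid (2, 2, 3, 2): truth gives 0; bid 8 gives 3 > 0. Violating.
Others bid (2, 2, 2, 11): truth gives 0; no alternative beats it.
Others bid (2, 2, 2, 12): truth gives 0; no alternative beats it.
(Checking all 625 profiles: 24 have a profitable deviation, 601 do not.)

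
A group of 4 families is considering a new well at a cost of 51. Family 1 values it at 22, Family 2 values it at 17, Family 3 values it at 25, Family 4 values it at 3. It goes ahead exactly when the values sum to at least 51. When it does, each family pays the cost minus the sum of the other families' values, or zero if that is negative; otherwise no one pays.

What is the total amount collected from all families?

Total value 67 ≥ cost 51, so it is built.
Family 1: others sum to 45; max(0, 51 - 45) = 6.
Family 2: others sum to 50; max(0, 51 - 50) = 1.
Family 3: others sum to 42; max(0, 51 - 42) = 9.
Family 4: others sum to 64; max(0, 51 - 64) = 0.
Total collected = 6 + 1 + 9 + 0 = 16.

16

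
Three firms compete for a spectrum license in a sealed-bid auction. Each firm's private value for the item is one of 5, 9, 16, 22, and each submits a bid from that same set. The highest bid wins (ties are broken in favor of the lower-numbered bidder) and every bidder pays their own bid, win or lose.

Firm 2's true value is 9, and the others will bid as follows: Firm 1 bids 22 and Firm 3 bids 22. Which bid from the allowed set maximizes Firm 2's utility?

5

Bid 5: loses but pays 5, utility -5.
Bid 9: loses but pays 9, utility -9.
Bid 16: loses but pays 16, utility -16.
Bid 22: loses but pays 22, utility -22.
The best choice is 5 with utility -5.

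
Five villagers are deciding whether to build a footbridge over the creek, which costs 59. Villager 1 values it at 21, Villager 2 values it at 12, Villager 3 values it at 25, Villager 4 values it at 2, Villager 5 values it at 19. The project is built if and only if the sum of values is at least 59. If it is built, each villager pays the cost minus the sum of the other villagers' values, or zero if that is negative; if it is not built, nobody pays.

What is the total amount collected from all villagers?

6

Total value 79 ≥ cost 59, so it is built.
Villager 1: others sum to 58; max(0, 59 - 58) = 1.
Villager 2: others sum to 67; max(0, 59 - 67) = 0.
Villager 3: others sum to 54; max(0, 59 - 54) = 5.
Villager 4: others sum to 77; max(0, 59 - 77) = 0.
Villager 5: others sum to 60; max(0, 59 - 60) = 0.
Total collected = 1 + 0 + 5 + 0 + 0 = 6.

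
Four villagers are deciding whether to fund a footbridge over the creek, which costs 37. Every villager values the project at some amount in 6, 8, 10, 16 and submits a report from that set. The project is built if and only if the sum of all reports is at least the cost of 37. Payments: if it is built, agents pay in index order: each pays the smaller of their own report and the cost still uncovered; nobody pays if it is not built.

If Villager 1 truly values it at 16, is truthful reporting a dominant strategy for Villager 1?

No

Consider the case where Villager 2 reports 6, Villager 3 reports 6 and Villager 4 reports 16.
Truthful report 16: project built, pays 16, utility 16 - 16 = 0.
Report 10 instead: project built, pays 10, utility 16 - 10 = 6.
Since 6 > 0, reporting 10 is strictly better here, so truthful reporting is not dominant.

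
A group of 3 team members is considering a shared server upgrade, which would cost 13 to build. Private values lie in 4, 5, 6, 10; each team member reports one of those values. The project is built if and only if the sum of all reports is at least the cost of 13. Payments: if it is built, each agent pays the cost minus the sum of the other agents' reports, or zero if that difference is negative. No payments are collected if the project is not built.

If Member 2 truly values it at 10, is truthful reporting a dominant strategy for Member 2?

Yes

Check each profile of the others' reports and compare truth against every alternative report.
Others report (4, 10): truth gives 10, best alternative gives 10.
Others report (5, 10): truth gives 10, best alternative gives 10.
Others report (6, 10): truth gives 10, best alternative gives 10.
Others report (10, 4): truth gives 10, best alternative gives 10.
Others report (10, 5): truth gives 10, best alternative gives 10.
Others report (10, 6): truth gives 10, best alternative gives 10.
(Remaining 10 profiles checked similarly; truth is weakly best in each.)
In every case the truthful report is at least as good as any alternative, so it is a dominant strategy.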